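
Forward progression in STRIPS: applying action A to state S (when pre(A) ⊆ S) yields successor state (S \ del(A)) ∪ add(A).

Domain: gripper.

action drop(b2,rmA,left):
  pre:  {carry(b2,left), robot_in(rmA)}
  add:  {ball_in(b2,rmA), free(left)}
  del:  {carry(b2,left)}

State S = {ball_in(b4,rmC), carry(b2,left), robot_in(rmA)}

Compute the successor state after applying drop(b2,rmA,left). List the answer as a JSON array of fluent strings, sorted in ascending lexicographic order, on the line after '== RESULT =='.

Compute (S \ del) ∪ add:
  pre ⊆ S: {carry(b2,left), robot_in(rmA)} ⊆ S  — applicable
  S \ del = {ball_in(b4,rmC), robot_in(rmA)}
  ∪ add   = {ball_in(b2,rmA), ball_in(b4,rmC), free(left), robot_in(rmA)}

== RESULT ==
["ball_in(b2,rmA)", "ball_in(b4,rmC)", "free(left)", "robot_in(rmA)"]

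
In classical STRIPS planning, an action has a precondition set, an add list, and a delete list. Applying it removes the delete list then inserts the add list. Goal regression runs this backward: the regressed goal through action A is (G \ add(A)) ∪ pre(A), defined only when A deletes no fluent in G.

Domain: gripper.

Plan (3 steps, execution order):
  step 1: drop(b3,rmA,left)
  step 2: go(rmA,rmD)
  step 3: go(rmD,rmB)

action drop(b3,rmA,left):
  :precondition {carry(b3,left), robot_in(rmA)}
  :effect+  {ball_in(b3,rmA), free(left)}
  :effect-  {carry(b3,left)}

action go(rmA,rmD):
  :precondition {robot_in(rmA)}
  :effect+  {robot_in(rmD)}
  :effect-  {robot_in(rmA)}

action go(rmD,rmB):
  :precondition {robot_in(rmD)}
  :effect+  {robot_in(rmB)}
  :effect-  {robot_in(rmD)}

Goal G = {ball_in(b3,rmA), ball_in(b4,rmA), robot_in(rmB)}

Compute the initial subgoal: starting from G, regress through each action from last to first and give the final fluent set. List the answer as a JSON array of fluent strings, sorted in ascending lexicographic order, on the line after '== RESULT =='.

Work backward from the goal:
  through step 3 (go(rmD,rmB)): drop {robot_in(rmB)}, keep {ball_in(b3,rmA), ball_in(b4,rmA)}, require {robot_in(rmD)}
    → {ball_in(b3,rmA), ball_in(b4,rmA), robot_in(rmD)}
  through step 2 (go(rmA,rmD)): drop {robot_in(rmD)}, keep {ball_in(b3,rmA), ball_in(b4,rmA)}, require {robot_in(rmA)}
    → {ball_in(b3,rmA), ball_in(b4,rmA), robot_in(rmA)}
  through step 1 (drop(b3,rmA,left)): drop {ball_in(b3,rmA)}, keep {ball_in(b4,rmA), robot_in(rmA)}, require {carry(b3,left), robot_in(rmA)}
    → {ball_in(b4,rmA), carry(b3,left), robot_in(rmA)}

== RESULT ==
["ball_in(b4,rmA)", "carry(b3,left)", "robot_in(rmA)"]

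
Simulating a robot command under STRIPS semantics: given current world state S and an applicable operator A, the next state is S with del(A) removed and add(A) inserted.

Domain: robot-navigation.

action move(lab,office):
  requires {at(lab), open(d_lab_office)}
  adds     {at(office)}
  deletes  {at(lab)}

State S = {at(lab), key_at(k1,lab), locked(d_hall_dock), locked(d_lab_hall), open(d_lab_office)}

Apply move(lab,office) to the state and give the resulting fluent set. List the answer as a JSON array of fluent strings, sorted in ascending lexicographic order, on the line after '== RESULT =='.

Compute (S \ del) ∪ add:
  pre ⊆ S: {at(lab), open(d_lab_office)} ⊆ S  — applicable
  S \ del = {key_at(k1,lab), locked(d_hall_dock), locked(d_lab_hall), open(d_lab_office)}
  ∪ add   = {at(office), key_at(k1,lab), locked(d_hall_dock), locked(d_lab_hall), open(d_lab_office)}

== RESULT ==
["at(office)", "key_at(k1,lab)", "locked(d_hall_dock)", "locked(d_lab_hall)", "open(d_lab_office)"]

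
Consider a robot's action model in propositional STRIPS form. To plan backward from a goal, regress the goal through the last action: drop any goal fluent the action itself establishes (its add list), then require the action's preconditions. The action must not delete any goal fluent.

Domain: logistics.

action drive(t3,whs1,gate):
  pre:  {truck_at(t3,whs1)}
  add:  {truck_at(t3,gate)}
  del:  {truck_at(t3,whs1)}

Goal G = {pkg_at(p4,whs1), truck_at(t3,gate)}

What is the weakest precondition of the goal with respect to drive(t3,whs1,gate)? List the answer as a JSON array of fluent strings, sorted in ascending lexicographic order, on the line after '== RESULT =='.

Regress:
  G ∩ del = {}  (empty — regression defined)
  G \ add = {pkg_at(p4,whs1), truck_at(t3,gate)} \ {truck_at(t3,gate)} = {pkg_at(p4,whs1)}
  ∪ pre   = {pkg_at(p4,whs1)} ∪ {truck_at(t3,whs1)}
          = {pkg_at(p4,whs1), truck_at(t3,whs1)}

== RESULT ==
["pkg_at(p4,whs1)", "truck_at(t3,whs1)"]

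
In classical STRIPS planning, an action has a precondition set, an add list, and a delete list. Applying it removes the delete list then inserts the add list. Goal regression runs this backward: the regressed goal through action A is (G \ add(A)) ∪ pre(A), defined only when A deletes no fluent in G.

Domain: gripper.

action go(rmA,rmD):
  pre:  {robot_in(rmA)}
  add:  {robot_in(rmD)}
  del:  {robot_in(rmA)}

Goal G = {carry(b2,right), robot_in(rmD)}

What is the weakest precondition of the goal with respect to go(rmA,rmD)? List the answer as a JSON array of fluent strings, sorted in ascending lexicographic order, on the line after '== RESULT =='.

Compute (G \ add) ∪ pre:
  G ∩ del = {}  (empty — regression defined)
  G \ add = {carry(b2,right), robot_in(rmD)} \ {robot_in(rmD)} = {carry(b2,right)}
  ∪ pre   = {carry(b2,right)} ∪ {robot_in(rmA)}
          = {carry(b2,right), robot_in(rmA)}

== RESULT ==
["carry(b2,right)", "robot_in(rmA)"]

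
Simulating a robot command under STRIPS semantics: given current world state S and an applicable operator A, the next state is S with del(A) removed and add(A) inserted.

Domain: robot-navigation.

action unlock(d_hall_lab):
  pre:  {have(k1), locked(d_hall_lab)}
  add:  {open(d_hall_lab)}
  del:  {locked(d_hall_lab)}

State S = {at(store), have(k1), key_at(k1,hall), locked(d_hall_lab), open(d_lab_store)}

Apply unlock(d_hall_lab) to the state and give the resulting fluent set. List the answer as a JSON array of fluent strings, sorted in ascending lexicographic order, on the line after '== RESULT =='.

Progress:
  pre ⊆ S: {have(k1), locked(d_hall_lab)} ⊆ S  — applicable
  S \ del = {at(store), have(k1), key_at(k1,hall), open(d_lab_store)}
  ∪ add   = {at(store), have(k1), key_at(k1,hall), open(d_hall_lab), open(d_lab_store)}

== RESULT ==
["at(store)", "have(k1)", "key_at(k1,hall)", "open(d_hall_lab)", "open(d_lab_store)"]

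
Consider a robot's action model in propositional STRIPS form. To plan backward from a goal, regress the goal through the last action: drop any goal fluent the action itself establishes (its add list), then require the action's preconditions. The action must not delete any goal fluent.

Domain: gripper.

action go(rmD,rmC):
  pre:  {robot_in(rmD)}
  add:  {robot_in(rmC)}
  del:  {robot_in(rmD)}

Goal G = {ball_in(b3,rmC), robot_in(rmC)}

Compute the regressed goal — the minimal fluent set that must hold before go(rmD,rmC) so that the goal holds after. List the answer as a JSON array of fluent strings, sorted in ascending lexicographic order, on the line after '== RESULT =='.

Regress:
  G ∩ del = {}  (empty — regression defined)
  G \ add = {ball_in(b3,rmC), robot_in(rmC)} \ {robot_in(rmC)} = {ball_in(b3,rmC)}
  ∪ pre   = {ball_in(b3,rmC)} ∪ {robot_in(rmD)}
          = {ball_in(b3,rmC), robot_in(rmD)}

== RESULT ==
["ball_in(b3,rmC)", "robot_in(rmD)"]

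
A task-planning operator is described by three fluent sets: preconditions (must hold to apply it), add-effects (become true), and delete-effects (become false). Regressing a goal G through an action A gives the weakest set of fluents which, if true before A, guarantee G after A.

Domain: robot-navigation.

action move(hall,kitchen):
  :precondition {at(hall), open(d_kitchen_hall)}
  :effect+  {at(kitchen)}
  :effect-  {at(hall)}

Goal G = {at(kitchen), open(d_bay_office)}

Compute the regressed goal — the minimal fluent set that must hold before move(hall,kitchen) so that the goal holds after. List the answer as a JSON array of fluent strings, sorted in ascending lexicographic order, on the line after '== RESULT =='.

Regress:
  G ∩ del = {}  (empty — regression defined)
  G \ add = {at(kitchen), open(d_bay_office)} \ {at(kitchen)} = {open(d_bay_office)}
  ∪ pre   = {open(d_bay_office)} ∪ {at(hall), open(d_kitchen_hall)}
          = {at(hall), open(d_bay_office), open(d_kitchen_hall)}

== RESULT ==
["at(hall)", "open(d_bay_office)", "open(d_kitchen_hall)"]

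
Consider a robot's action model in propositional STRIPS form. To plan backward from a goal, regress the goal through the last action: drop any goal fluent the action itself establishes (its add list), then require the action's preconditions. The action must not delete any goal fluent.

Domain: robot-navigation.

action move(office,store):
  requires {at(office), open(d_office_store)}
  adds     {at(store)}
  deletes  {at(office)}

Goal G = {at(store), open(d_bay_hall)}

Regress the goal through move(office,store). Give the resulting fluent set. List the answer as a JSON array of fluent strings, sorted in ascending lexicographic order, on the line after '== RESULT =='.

Regress:
  G ∩ del = {}  (empty — regression defined)
  G \ add = {at(store), open(d_bay_hall)} \ {at(store)} = {open(d_bay_hall)}
  ∪ pre   = {open(d_bay_hall)} ∪ {at(office), open(d_office_store)}
          = {at(office), open(d_bay_hall), open(d_office_store)}

== RESULT ==
["at(office)", "open(d_bay_hall)", "open(d_office_store)"]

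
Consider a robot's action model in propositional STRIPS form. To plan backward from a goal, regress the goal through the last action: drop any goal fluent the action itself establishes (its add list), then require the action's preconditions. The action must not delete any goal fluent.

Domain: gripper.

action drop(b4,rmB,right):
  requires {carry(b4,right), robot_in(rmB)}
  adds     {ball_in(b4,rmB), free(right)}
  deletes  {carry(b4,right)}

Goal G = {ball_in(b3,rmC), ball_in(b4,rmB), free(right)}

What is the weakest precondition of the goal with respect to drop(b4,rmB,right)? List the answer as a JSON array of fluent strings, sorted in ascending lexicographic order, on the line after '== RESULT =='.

Compute (G \ add) ∪ pre:
  G ∩ del = {}  (empty — regression defined)
  G \ add = {ball_in(b3,rmC), ball_in(b4,rmB), free(right)} \ {ball_in(b4,rmB), free(right)} = {ball_in(b3,rmC)}
  ∪ pre   = {ball_in(b3,rmC)} ∪ {carry(b4,right), robot_in(rmB)}
          = {ball_in(b3,rmC), carry(b4,right), robot_in(rmB)}

== RESULT ==
["ball_in(b3,rmC)", "carry(b4,right)", "robot_in(rmB)"]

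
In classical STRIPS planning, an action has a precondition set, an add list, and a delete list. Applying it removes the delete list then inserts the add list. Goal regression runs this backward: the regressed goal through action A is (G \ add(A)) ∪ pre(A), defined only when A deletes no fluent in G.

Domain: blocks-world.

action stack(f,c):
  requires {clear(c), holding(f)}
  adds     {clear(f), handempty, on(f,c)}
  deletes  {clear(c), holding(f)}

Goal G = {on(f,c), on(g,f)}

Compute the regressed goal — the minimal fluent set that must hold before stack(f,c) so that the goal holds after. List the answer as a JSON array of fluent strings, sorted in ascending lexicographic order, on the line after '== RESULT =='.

Regress:
  G ∩ del = {}  (empty — regression defined)
  G \ add = {on(f,c), on(g,f)} \ {clear(f), handempty, on(f,c)} = {on(g,f)}
  ∪ pre   = {on(g,f)} ∪ {clear(c), holding(f)}
          = {clear(c), holding(f), on(g,f)}

== RESULT ==
["clear(c)", "holding(f)", "on(g,f)"]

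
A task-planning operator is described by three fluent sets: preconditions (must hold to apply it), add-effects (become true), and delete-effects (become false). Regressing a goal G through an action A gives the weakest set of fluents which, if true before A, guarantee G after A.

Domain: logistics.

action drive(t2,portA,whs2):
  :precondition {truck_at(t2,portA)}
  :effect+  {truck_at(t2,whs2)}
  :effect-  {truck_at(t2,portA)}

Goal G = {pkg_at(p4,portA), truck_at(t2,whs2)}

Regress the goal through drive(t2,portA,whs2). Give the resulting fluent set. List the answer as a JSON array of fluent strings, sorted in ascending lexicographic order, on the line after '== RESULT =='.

Compute (G \ add) ∪ pre:
  G ∩ del = {}  (empty — regression defined)
  G \ add = {pkg_at(p4,portA), truck_at(t2,whs2)} \ {truck_at(t2,whs2)} = {pkg_at(p4,portA)}
  ∪ pre   = {pkg_at(p4,portA)} ∪ {truck_at(t2,portA)}
          = {pkg_at(p4,portA), truck_at(t2,portA)}

== RESULT ==
["pkg_at(p4,portA)", "truck_at(t2,portA)"]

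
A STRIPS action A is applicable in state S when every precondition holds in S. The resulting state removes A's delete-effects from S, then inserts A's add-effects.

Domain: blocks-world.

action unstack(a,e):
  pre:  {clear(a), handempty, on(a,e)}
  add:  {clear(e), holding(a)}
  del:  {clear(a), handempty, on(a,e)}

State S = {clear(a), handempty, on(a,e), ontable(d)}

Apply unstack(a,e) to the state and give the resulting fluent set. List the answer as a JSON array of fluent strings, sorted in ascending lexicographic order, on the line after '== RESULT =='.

Compute (S \ del) ∪ add:
  pre ⊆ S: {clear(a), handempty, on(a,e)} ⊆ S  — applicable
  S \ del = {ontable(d)}
  ∪ add   = {clear(e), holding(a), ontable(d)}

== RESULT ==
["clear(e)", "holding(a)", "ontable(d)"]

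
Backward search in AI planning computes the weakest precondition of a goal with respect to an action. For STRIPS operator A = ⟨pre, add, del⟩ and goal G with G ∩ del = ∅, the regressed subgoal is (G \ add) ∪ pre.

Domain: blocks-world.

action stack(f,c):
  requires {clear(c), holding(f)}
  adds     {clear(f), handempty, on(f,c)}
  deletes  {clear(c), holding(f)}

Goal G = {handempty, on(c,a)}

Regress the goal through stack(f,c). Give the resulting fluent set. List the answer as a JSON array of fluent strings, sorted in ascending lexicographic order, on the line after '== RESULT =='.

Compute (G \ add) ∪ pre:
  G ∩ del = {}  (empty — regression defined)
  G \ add = {handempty, on(c,a)} \ {clear(f), handempty, on(f,c)} = {on(c,a)}
  ∪ pre   = {on(c,a)} ∪ {clear(c), holding(f)}
          = {clear(c), holding(f), on(c,a)}

== RESULT ==
["clear(c)", "holding(f)", "on(c,a)"]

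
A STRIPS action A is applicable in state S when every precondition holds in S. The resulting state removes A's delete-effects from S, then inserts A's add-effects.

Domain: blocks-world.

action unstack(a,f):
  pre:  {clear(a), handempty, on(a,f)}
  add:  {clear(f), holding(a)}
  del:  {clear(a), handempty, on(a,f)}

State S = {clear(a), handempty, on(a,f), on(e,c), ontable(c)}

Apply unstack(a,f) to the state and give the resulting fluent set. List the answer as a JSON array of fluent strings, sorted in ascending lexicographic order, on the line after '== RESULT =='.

Compute (S \ del) ∪ add:
  pre ⊆ S: {clear(a), handempty, on(a,f)} ⊆ S  — applicable
  S \ del = {on(e,c), ontable(c)}
  ∪ add   = {clear(f), holding(a), on(e,c), ontable(c)}

== RESULT ==
["clear(f)", "holding(a)", "on(e,c)", "ontable(c)"]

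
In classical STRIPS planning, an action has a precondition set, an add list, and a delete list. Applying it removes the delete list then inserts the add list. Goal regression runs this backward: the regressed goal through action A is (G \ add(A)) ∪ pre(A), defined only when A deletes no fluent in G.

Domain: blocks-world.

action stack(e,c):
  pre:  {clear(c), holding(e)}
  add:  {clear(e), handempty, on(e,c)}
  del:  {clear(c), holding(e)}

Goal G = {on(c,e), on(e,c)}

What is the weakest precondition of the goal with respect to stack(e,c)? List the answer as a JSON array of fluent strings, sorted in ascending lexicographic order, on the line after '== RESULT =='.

Compute (G \ add) ∪ pre:
  G ∩ del = {}  (empty — regression defined)
  G \ add = {on(c,e), on(e,c)} \ {clear(e), handempty, on(e,c)} = {on(c,e)}
  ∪ pre   = {on(c,e)} ∪ {clear(c), holding(e)}
          = {clear(c), holding(e), on(c,e)}

== RESULT ==
["clear(c)", "holding(e)", "on(c,e)"]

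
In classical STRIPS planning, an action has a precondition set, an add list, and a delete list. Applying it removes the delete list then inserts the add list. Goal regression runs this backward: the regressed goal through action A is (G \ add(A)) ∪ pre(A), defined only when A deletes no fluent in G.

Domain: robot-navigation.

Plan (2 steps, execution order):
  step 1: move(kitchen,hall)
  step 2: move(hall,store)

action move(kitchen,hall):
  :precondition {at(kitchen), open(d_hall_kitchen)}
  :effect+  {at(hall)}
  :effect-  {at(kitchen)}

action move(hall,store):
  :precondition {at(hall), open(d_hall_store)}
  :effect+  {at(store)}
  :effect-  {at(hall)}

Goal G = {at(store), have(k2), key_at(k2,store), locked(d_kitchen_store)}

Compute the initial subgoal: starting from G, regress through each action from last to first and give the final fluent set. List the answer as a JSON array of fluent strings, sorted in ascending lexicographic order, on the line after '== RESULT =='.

Work backward from the goal:
  through step 2 (move(hall,store)): drop {at(store)}, keep {have(k2), key_at(k2,store), locked(d_kitchen_store)}, require {at(hall), open(d_hall_store)}
    → {at(hall), have(k2), key_at(k2,store), locked(d_kitchen_store), open(d_hall_store)}
  through step 1 (move(kitchen,hall)): drop {at(hall)}, keep {have(k2), key_at(k2,store), locked(d_kitchen_store), open(d_hall_store)}, require {at(kitchen), open(d_hall_kitchen)}
    → {at(kitchen), have(k2), key_at(k2,store), locked(d_kitchen_store), open(d_hall_kitchen), open(d_hall_store)}

== RESULT ==
["at(kitchen)", "have(k2)", "key_at(k2,store)", "locked(d_kitchen_store)", "open(d_hall_kitchen)", "open(d_hall_store)"]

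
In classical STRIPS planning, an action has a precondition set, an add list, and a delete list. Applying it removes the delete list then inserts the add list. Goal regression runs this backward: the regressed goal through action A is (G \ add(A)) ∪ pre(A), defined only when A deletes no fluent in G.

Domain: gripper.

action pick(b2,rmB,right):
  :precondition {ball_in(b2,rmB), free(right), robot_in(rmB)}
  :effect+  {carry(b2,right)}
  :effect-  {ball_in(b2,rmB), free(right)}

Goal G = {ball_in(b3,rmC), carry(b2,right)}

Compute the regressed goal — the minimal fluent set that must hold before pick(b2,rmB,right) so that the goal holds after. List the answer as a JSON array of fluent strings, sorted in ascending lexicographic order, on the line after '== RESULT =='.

Compute (G \ add) ∪ pre:
  G ∩ del = {}  (empty — regression defined)
  G \ add = {ball_in(b3,rmC), carry(b2,right)} \ {carry(b2,right)} = {ball_in(b3,rmC)}
  ∪ pre   = {ball_in(b3,rmC)} ∪ {ball_in(b2,rmB), free(right), robot_in(rmB)}
          = {ball_in(b2,rmB), ball_in(b3,rmC), free(right), robot_in(rmB)}

== RESULT ==
["ball_in(b2,rmB)", "ball_in(b3,rmC)", "free(right)", "robot_in(rmB)"]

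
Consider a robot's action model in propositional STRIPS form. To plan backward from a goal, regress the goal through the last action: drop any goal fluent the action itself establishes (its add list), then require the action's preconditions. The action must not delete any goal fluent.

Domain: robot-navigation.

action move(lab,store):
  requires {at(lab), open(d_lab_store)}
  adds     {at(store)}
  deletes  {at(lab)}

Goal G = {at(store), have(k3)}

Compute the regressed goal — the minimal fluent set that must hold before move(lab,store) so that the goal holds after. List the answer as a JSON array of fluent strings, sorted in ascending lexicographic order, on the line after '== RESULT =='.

Compute (G \ add) ∪ pre:
  G ∩ del = {}  (empty — regression defined)
  G \ add = {at(store), have(k3)} \ {at(store)} = {have(k3)}
  ∪ pre   = {have(k3)} ∪ {at(lab), open(d_lab_store)}
          = {at(lab), have(k3), open(d_lab_store)}

== RESULT ==
["at(lab)", "have(k3)", "open(d_lab_store)"]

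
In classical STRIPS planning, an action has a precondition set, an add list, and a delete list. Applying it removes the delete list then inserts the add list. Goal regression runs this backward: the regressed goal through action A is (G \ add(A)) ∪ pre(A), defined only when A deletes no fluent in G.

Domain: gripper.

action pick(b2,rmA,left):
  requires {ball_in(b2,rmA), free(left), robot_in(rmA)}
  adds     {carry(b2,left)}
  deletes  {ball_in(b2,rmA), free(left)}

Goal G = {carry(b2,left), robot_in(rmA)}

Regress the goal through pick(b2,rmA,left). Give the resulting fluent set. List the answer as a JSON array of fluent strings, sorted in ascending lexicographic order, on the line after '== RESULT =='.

Compute (G \ add) ∪ pre:
  G ∩ del = {}  (empty — regression defined)
  G \ add = {carry(b2,left), robot_in(rmA)} \ {carry(b2,left)} = {robot_in(rmA)}
  ∪ pre   = {robot_in(rmA)} ∪ {ball_in(b2,rmA), free(left), robot_in(rmA)}
          = {ball_in(b2,rmA), free(left), robot_in(rmA)}

== RESULT ==
["ball_in(b2,rmA)", "free(left)", "robot_in(rmA)"]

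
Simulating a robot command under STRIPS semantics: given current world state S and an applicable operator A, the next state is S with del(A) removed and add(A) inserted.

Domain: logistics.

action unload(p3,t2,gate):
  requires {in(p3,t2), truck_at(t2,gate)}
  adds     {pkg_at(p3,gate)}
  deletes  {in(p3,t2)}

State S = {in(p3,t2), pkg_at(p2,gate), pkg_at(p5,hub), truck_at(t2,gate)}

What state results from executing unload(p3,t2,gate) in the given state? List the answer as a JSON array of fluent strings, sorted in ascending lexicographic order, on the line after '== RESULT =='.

Compute (S \ del) ∪ add:
  pre ⊆ S: {in(p3,t2), truck_at(t2,gate)} ⊆ S  — applicable
  S \ del = {pkg_at(p2,gate), pkg_at(p5,hub), truck_at(t2,gate)}
  ∪ add   = {pkg_at(p2,gate), pkg_at(p3,gate), pkg_at(p5,hub), truck_at(t2,gate)}

== RESULT ==
["pkg_at(p2,gate)", "pkg_at(p3,gate)", "pkg_at(p5,hub)", "truck_at(t2,gate)"]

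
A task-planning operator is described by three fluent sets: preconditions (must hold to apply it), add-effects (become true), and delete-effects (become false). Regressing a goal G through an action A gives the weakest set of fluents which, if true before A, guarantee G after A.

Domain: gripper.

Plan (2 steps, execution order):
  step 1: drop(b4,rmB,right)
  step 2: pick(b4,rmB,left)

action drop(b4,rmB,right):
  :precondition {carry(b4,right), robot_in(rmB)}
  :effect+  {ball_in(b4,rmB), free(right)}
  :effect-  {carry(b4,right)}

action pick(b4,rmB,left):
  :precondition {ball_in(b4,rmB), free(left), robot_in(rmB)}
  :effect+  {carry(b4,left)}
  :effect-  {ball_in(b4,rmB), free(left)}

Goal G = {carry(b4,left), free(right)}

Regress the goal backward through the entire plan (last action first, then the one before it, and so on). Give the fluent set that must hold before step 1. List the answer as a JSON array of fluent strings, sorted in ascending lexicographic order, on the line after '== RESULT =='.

Work backward from the goal:
  through step 2 (pick(b4,rmB,left)): drop {carry(b4,left)}, keep {free(right)}, require {ball_in(b4,rmB), free(left), robot_in(rmB)}
    → {ball_in(b4,rmB), free(left), free(right), robot_in(rmB)}
  through step 1 (drop(b4,rmB,right)): drop {ball_in(b4,rmB), free(right)}, keep {free(left), robot_in(rmB)}, require {carry(b4,right), robot_in(rmB)}
    → {carry(b4,right), free(left), robot_in(rmB)}

== RESULT ==
["carry(b4,right)", "free(left)", "robot_in(rmB)"]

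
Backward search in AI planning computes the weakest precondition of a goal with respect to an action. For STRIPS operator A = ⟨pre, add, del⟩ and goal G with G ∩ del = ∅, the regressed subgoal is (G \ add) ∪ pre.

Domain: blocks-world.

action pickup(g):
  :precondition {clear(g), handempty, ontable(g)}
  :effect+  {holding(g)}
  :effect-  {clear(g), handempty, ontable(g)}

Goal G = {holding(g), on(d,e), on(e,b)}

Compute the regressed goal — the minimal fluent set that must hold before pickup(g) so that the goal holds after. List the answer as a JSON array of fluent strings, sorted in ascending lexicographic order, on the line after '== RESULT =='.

Regress:
  G ∩ del = {}  (empty — regression defined)
  G \ add = {holding(g), on(d,e), on(e,b)} \ {holding(g)} = {on(d,e), on(e,b)}
  ∪ pre   = {on(d,e), on(e,b)} ∪ {clear(g), handempty, ontable(g)}
          = {clear(g), handempty, on(d,e), on(e,b), ontable(g)}

== RESULT ==
["clear(g)", "handempty", "on(d,e)", "on(e,b)", "ontable(g)"]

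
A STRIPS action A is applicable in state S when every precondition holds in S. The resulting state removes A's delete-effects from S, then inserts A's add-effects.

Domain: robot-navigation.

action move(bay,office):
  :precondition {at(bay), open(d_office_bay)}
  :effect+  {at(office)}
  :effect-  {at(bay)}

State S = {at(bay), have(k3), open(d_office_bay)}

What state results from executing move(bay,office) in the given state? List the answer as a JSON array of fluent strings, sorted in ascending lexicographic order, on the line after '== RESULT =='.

Compute (S \ del) ∪ add:
  pre ⊆ S: {at(bay), open(d_office_bay)} ⊆ S  — applicable
  S \ del = {have(k3), open(d_office_bay)}
  ∪ add   = {at(office), have(k3), open(d_office_bay)}

== RESULT ==
["at(office)", "have(k3)", "open(d_office_bay)"]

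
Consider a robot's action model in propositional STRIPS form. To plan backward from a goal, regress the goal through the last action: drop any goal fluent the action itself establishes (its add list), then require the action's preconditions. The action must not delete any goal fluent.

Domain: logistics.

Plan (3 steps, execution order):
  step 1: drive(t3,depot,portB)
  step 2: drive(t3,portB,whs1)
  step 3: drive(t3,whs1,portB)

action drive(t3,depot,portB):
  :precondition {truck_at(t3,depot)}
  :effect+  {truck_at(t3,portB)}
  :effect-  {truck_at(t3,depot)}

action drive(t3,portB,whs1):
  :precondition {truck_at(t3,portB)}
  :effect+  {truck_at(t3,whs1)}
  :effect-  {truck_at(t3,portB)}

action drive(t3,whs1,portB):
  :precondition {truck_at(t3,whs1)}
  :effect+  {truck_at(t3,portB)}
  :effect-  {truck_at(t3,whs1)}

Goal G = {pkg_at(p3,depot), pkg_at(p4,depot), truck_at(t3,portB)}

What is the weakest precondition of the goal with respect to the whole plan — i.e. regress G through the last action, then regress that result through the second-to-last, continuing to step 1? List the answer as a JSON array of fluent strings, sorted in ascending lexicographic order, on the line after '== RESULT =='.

Regress step by step:
  through step 3 (drive(t3,whs1,portB)): drop {truck_at(t3,portB)}, keep {pkg_at(p3,depot), pkg_at(p4,depot)}, require {truck_at(t3,whs1)}
    → {pkg_at(p3,depot), pkg_at(p4,depot), truck_at(t3,whs1)}
  through step 2 (drive(t3,portB,whs1)): drop {truck_at(t3,whs1)}, keep {pkg_at(p3,depot), pkg_at(p4,depot)}, require {truck_at(t3,portB)}
    → {pkg_at(p3,depot), pkg_at(p4,depot), truck_at(t3,portB)}
  through step 1 (drive(t3,depot,portB)): drop {truck_at(t3,portB)}, keep {pkg_at(p3,depot), pkg_at(p4,depot)}, require {truck_at(t3,depot)}
    → {pkg_at(p3,depot), pkg_at(p4,depot), truck_at(t3,depot)}

== RESULT ==
["pkg_at(p3,depot)", "pkg_at(p4,depot)", "truck_at(t3,depot)"]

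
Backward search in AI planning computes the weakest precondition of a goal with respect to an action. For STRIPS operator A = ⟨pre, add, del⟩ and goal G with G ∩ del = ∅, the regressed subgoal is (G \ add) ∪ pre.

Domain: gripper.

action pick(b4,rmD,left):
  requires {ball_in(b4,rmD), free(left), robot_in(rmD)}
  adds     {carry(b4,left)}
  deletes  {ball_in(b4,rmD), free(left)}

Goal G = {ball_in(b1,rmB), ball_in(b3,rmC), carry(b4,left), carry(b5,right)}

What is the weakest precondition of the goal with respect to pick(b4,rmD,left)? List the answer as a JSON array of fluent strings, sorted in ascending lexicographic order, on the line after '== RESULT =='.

Compute (G \ add) ∪ pre:
  G ∩ del = {}  (empty — regression defined)
  G \ add = {ball_in(b1,rmB), ball_in(b3,rmC), carry(b4,left), carry(b5,right)} \ {carry(b4,left)} = {ball_in(b1,rmB), ball_in(b3,rmC), carry(b5,right)}
  ∪ pre   = {ball_in(b1,rmB), ball_in(b3,rmC), carry(b5,right)} ∪ {ball_in(b4,rmD), free(left), robot_in(rmD)}
          = {ball_in(b1,rmB), ball_in(b3,rmC), ball_in(b4,rmD), carry(b5,right), free(left), robot_in(rmD)}

== RESULT ==
["ball_in(b1,rmB)", "ball_in(b3,rmC)", "ball_in(b4,rmD)", "carry(b5,right)", "free(left)", "robot_in(rmD)"]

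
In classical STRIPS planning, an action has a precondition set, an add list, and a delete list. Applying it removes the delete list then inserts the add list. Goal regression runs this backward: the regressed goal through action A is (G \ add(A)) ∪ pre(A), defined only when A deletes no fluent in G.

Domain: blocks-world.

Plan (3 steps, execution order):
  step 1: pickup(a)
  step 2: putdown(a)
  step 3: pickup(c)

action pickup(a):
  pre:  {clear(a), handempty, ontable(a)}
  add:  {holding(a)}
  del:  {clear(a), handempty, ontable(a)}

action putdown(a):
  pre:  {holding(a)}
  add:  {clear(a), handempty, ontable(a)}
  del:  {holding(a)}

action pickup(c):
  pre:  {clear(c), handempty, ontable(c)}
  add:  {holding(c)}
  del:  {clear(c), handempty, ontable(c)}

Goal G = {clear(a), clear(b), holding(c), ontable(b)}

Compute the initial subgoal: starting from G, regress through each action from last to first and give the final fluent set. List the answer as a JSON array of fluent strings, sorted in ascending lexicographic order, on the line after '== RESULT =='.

Work backward from the goal:
  through step 3 (pickup(c)): drop {holding(c)}, keep {clear(a), clear(b), ontable(b)}, require {clear(c), handempty, ontable(c)}
    → {clear(a), clear(b), clear(c), handempty, ontable(b), ontable(c)}
  through step 2 (putdown(a)): drop {clear(a), handempty}, keep {clear(b), clear(c), ontable(b), ontable(c)}, require {holding(a)}
    → {clear(b), clear(c), holding(a), ontable(b), ontable(c)}
  through step 1 (pickup(a)): drop {holding(a)}, keep {clear(b), clear(c), ontable(b), ontable(c)}, require {clear(a), handempty, ontable(a)}
    → {clear(a), clear(b), clear(c), handempty, ontable(a), ontable(b), ontable(c)}

== RESULT ==
["clear(a)", "clear(b)", "clear(c)", "handempty", "ontable(a)", "ontable(b)", "ontable(c)"]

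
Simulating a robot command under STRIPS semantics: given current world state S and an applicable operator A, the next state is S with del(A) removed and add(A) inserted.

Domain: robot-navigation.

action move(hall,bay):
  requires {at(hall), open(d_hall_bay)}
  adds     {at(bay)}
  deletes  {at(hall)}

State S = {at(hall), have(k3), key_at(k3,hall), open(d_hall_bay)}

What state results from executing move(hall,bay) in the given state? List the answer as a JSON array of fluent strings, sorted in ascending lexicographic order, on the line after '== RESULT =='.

Progress:
  pre ⊆ S: {at(hall), open(d_hall_bay)} ⊆ S  — applicable
  S \ del = {have(k3), key_at(k3,hall), open(d_hall_bay)}
  ∪ add   = {at(bay), have(k3), key_at(k3,hall), open(d_hall_bay)}

== RESULT ==
["at(bay)", "have(k3)", "key_at(k3,hall)", "open(d_hall_bay)"]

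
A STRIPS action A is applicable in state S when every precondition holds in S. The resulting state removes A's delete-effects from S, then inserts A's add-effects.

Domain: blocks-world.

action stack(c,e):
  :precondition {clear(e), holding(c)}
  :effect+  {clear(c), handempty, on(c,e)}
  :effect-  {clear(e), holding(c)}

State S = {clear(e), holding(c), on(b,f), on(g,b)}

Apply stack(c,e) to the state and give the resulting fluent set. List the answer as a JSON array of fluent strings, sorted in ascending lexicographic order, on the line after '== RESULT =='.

Compute (S \ del) ∪ add:
  pre ⊆ S: {clear(e), holding(c)} ⊆ S  — applicable
  S \ del = {on(b,f), on(g,b)}
  ∪ add   = {clear(c), handempty, on(b,f), on(c,e), on(g,b)}

== RESULT ==
["clear(c)", "handempty", "on(b,f)", "on(c,e)", "on(g,b)"]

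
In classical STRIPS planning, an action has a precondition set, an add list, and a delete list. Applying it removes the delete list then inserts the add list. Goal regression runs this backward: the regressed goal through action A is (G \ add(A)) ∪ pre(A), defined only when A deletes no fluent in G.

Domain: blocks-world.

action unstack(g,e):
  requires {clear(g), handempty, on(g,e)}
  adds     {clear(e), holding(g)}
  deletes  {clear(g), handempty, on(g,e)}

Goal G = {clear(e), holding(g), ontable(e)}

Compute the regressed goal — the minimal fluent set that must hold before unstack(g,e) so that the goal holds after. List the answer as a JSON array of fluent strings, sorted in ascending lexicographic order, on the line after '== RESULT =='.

Regress:
  G ∩ del = {}  (empty — regression defined)
  G \ add = {clear(e), holding(g), ontable(e)} \ {clear(e), holding(g)} = {ontable(e)}
  ∪ pre   = {ontable(e)} ∪ {clear(g), handempty, on(g,e)}
          = {clear(g), handempty, on(g,e), ontable(e)}

== RESULT ==
["clear(g)", "handempty", "on(g,e)", "ontable(e)"]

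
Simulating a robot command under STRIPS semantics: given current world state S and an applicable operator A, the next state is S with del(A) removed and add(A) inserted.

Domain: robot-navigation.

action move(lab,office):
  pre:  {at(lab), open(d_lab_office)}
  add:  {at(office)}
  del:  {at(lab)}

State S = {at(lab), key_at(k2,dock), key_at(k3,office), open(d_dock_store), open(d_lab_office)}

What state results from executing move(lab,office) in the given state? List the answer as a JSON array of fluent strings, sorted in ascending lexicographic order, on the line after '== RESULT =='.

Progress:
  pre ⊆ S: {at(lab), open(d_lab_office)} ⊆ S  — applicable
  S \ del = {key_at(k2,dock), key_at(k3,office), open(d_dock_store), open(d_lab_office)}
  ∪ add   = {at(office), key_at(k2,dock), key_at(k3,office), open(d_dock_store), open(d_lab_office)}

== RESULT ==
["at(office)", "key_at(k2,dock)", "key_at(k3,office)", "open(d_dock_store)", "open(d_lab_office)"]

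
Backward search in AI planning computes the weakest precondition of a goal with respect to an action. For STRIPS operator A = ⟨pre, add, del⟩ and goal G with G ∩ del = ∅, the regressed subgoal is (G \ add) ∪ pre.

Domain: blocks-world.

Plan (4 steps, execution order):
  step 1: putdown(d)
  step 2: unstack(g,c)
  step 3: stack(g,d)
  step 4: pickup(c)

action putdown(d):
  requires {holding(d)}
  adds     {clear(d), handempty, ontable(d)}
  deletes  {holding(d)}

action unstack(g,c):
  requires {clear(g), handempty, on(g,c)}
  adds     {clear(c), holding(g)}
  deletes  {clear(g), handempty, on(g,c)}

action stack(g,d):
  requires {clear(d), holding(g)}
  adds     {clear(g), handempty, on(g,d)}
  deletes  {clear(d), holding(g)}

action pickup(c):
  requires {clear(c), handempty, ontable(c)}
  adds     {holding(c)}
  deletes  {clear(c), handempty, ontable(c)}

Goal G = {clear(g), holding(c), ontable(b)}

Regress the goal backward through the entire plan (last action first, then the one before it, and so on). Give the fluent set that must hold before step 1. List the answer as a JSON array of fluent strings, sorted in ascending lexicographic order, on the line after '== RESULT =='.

Work backward from the goal:
  through step 4 (pickup(c)): drop {holding(c)}, keep {clear(g), ontable(b)}, require {clear(c), handempty, ontable(c)}
    → {clear(c), clear(g), handempty, ontable(b), ontable(c)}
  through step 3 (stack(g,d)): drop {clear(g), handempty}, keep {clear(c), ontable(b), ontable(c)}, require {clear(d), holding(g)}
    → {clear(c), clear(d), holding(g), ontable(b), ontable(c)}
  through step 2 (unstack(g,c)): drop {clear(c), holding(g)}, keep {clear(d), ontable(b), ontable(c)}, require {clear(g), handempty, on(g,c)}
    → {clear(d), clear(g), handempty, on(g,c), ontable(b), ontable(c)}
  through step 1 (putdown(d)): drop {clear(d), handempty}, keep {clear(g), on(g,c), ontable(b), ontable(c)}, require {holding(d)}
    → {clear(g), holding(d), on(g,c), ontable(b), ontable(c)}

== RESULT ==
["clear(g)", "holding(d)", "on(g,c)", "ontable(b)", "ontable(c)"]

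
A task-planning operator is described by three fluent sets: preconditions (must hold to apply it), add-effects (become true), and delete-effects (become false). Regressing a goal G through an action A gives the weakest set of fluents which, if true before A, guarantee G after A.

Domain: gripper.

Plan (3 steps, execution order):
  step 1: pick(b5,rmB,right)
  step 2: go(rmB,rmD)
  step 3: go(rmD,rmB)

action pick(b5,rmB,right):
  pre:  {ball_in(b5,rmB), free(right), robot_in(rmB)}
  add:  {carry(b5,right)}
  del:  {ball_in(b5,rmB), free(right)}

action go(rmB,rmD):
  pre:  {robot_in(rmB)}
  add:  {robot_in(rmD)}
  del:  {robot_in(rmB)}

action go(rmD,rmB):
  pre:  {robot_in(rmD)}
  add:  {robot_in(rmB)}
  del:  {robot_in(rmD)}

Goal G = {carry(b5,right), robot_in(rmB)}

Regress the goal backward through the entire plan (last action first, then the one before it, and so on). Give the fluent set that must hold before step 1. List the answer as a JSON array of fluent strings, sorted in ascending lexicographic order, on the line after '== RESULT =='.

Regress step by step:
  through step 3 (go(rmD,rmB)): drop {robot_in(rmB)}, keep {carry(b5,right)}, require {robot_in(rmD)}
    → {carry(b5,right), robot_in(rmD)}
  through step 2 (go(rmB,rmD)): drop {robot_in(rmD)}, keep {carry(b5,right)}, require {robot_in(rmB)}
    → {carry(b5,right), robot_in(rmB)}
  through step 1 (pick(b5,rmB,right)): drop {carry(b5,right)}, keep {robot_in(rmB)}, require {ball_in(b5,rmB), free(right), robot_in(rmB)}
    → {ball_in(b5,rmB), free(right), robot_in(rmB)}

== RESULT ==
["ball_in(b5,rmB)", "free(right)", "robot_in(rmB)"]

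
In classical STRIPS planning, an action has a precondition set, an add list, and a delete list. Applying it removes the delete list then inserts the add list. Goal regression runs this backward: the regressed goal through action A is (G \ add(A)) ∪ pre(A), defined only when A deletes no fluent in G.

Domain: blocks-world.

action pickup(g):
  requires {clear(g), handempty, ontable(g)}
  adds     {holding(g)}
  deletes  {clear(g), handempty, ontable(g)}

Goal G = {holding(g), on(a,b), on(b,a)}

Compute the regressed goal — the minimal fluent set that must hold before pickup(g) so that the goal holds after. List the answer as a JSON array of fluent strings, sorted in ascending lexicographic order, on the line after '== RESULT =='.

Regress:
  G ∩ del = {}  (empty — regression defined)
  G \ add = {holding(g), on(a,b), on(b,a)} \ {holding(g)} = {on(a,b), on(b,a)}
  ∪ pre   = {on(a,b), on(b,a)} ∪ {clear(g), handempty, ontable(g)}
          = {clear(g), handempty, on(a,b), on(b,a), ontable(g)}

== RESULT ==
["clear(g)", "handempty", "on(a,b)", "on(b,a)", "ontable(g)"]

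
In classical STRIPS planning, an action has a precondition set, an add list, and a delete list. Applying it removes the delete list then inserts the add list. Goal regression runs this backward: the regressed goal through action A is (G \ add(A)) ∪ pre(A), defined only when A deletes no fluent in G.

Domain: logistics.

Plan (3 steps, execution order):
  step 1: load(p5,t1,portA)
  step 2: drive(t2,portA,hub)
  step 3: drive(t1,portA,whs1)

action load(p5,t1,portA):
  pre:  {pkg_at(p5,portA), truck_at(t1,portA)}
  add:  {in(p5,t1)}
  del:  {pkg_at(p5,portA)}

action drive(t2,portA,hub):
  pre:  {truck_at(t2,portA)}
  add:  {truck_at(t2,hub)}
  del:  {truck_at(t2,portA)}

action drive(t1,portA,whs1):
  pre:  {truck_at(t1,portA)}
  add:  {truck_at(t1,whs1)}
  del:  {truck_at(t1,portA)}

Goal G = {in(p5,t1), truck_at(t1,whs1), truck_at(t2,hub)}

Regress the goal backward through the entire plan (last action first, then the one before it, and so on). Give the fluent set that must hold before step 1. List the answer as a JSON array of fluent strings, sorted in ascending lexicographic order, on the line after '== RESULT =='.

Regress step by step:
  through step 3 (drive(t1,portA,whs1)): drop {truck_at(t1,whs1)}, keep {in(p5,t1), truck_at(t2,hub)}, require {truck_at(t1,portA)}
    → {in(p5,t1), truck_at(t1,portA), truck_at(t2,hub)}
  through step 2 (drive(t2,portA,hub)): drop {truck_at(t2,hub)}, keep {in(p5,t1), truck_at(t1,portA)}, require {truck_at(t2,portA)}
    → {in(p5,t1), truck_at(t1,portA), truck_at(t2,portA)}
  through step 1 (load(p5,t1,portA)): drop {in(p5,t1)}, keep {truck_at(t1,portA), truck_at(t2,portA)}, require {pkg_at(p5,portA), truck_at(t1,portA)}
    → {pkg_at(p5,portA), truck_at(t1,portA), truck_at(t2,portA)}

== RESULT ==
["pkg_at(p5,portA)", "truck_at(t1,portA)", "truck_at(t2,portA)"]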